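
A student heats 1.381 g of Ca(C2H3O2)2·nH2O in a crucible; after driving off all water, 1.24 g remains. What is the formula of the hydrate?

Mass of water lost = 1.381 − 1.24 = 0.141 g → 0.141 / 18.02 = 0.007825 mol H2O
Molar mass of Ca(C2H3O2)2 = 158.17 g/mol → mol Ca(C2H3O2)2 = 1.24 / 158.17 = 0.00784
n = 0.007825 / 0.00784 = 1.00 ≈ 1 → Ca(C2H3O2)2·H2O

Ca(C2H3O2)2·H2O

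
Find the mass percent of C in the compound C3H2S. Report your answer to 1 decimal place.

Molar mass = 3(12.01) + 2(1.008) + 1(32.07) = 70.116 g/mol
Mass of C per mole = 3 × 12.01 = 36.030 g
% C = 36.030 / 70.116 × 100 = 51.4%

51.4%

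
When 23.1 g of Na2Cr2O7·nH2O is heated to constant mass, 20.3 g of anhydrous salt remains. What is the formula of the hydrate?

Na2Cr2O7·2H2O

Mass of water lost = 23.1 − 20.3 = 2.8 g → 2.8 / 18.02 = 0.1554 mol H2O
Molar mass of Na2Cr2O7 = 261.98 g/mol → mol Na2Cr2O7 = 20.3 / 261.98 = 0.07749
n = 0.1554 / 0.07749 = 2.01 ≈ 2 → Na2Cr2O7·2H2O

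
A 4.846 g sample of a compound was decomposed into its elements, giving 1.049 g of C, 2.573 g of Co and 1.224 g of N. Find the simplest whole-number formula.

C2CoN2

C: 1.049 g ÷ 12.01 g/mol = 0.08734 mol
Co: 2.573 g ÷ 58.93 g/mol = 0.04366 mol
N: 1.224 g ÷ 14.01 g/mol = 0.08737 mol
Divide by the smallest (0.04366 mol Co): C 2.000, Co 1.000, N 2.001
Ratio ≈ 2:1:2, so the empirical formula is C2CoN2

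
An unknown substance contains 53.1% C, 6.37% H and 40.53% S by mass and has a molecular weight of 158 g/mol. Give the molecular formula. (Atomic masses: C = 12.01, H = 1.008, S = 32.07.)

C7H10S2

Assume 100 g: 53.1 g C, 6.37 g H, 40.53 g S.
n(C) = 53.1/12.01 = 4.421, n(H) = 6.37/1.008 = 6.319, n(S) = 40.53/32.07 = 1.264
Ratios (÷ 1.264): C 3.498, H 5.000, S 1.000
×2: C 7.00, H 10.00, S 2.00 → C7H10S2
Empirical-formula mass = 158.29 g/mol
n = 158 / 158.29 = 1.00 ≈ 1
Molecular formula = empirical formula = C7H10S2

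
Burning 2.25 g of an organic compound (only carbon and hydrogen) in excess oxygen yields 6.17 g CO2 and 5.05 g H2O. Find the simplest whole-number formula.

CH4

mol C = 6.17 / 44.01 = 0.1402; mass C = 0.1402 × 12.01 = 1.684 g
mol H = 2 × (5.05 / 18.02) = 0.5605; mass H = 0.5605 × 1.008 = 0.5650 g
Smallest is C at 0.1402 mol; normalising gives C 1.000, H 3.998
Ratio ≈ 1:4, so the empirical formula is CH4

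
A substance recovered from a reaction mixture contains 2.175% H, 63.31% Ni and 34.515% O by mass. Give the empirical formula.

H2NiO2

Assume 100 g: 2.175 g H, 63.31 g Ni, 34.515 g O.
H: 2.175 g ÷ 1.008 g/mol = 2.158 mol
Ni: 63.31 g ÷ 58.69 g/mol = 1.079 mol
O: 34.515 g ÷ 16.00 g/mol = 2.157 mol
Divide by the smallest (1.079 mol Ni): H 2.000, Ni 1.000, O 2.000
Ratio ≈ 2:1:2, so the empirical formula is H2NiO2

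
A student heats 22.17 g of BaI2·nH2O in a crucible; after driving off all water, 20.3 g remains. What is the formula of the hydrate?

BaI2·2H2O

Mass of water lost = 22.17 − 20.3 = 1.87 g → 1.87 / 18.02 = 0.1038 mol H2O
Molar mass of BaI2 = 391.13 g/mol → mol BaI2 = 20.3 / 391.13 = 0.0519
n = 0.1038 / 0.0519 = 2.00 ≈ 2 → BaI2·2H2O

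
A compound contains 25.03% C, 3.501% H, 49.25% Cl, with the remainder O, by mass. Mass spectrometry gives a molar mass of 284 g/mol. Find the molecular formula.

C6H10Cl4O4

Assume 100 g: 25.03 g C, 3.501 g H, 49.25 g Cl, 22.219 g O.
C: 25.03 g ÷ 12.01 g/mol = 2.084 mol
H: 3.501 g ÷ 1.008 g/mol = 3.473 mol
Cl: 49.25 g ÷ 35.45 g/mol = 1.389 mol
O: 22.219 g ÷ 16.00 g/mol = 1.389 mol
Divide by the smallest (1.389 mol O): C 1.501, H 2.501, Cl 1.000, O 1.000
×2: C 3.00, H 5.00, Cl 2.00, O 2.00 → C3H5Cl2O2
Empirical-formula mass = 143.97 g/mol
n = 284 / 143.97 = 1.97 ≈ 2
Molecular formula = (C3H5Cl2O2)×2 = C6H10Cl4O4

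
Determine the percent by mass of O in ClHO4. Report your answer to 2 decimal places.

63.71%

Molar mass = 1(35.45) + 1(1.008) + 4(16.00) = 100.458 g/mol
Mass of O per mole = 4 × 16.00 = 64.000 g
% O = 64.000 / 100.458 × 100 = 63.71%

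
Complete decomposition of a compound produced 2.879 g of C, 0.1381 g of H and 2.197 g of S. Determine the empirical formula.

Moles — C: 2.879 / 12.01 = 0.2397 mol; H: 0.1381 / 1.008 = 0.137 mol; S: 2.197 / 32.07 = 0.06851 mol
Ratios (÷ 0.06851): C 3.499, H 2.000, S 1.000
×2: C 7.00, H 4.00, S 2.00 → C7H4S2

C7H4S2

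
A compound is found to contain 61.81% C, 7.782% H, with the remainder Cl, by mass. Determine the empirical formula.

Assume 100 g: 61.81 g C, 7.782 g H, 30.408 g Cl.
C: 61.81 g ÷ 12.01 g/mol = 5.147 mol
H: 7.782 g ÷ 1.008 g/mol = 7.72 mol
Cl: 30.408 g ÷ 35.45 g/mol = 0.8578 mol
Smallest is Cl at 0.8578 mol; normalising gives C 6.000, H 9.000, Cl 1.000
≈ 6:9:1 → C6H9Cl

C6H9Cl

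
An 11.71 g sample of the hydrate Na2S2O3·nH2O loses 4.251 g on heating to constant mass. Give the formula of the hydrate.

Mass of anhydrous Na2S2O3 = 11.71 − 4.251 = 7.459 g
mol H2O = 4.251 / 18.02 = 0.2359
Molar mass of Na2S2O3 = 158.12 g/mol → mol Na2S2O3 = 7.459 / 158.12 = 0.04717
n = 0.2359 / 0.04717 = 5.00 ≈ 5 → Na2S2O3·5H2O

Na2S2O3·5H2O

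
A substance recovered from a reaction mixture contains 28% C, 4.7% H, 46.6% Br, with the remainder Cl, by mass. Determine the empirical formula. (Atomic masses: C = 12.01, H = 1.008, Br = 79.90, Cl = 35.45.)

C4H8BrCl

Assume 100 g: 28 g C, 4.7 g H, 46.6 g Br, 20.7 g Cl.
n(C) = 28/12.01 = 2.331, n(H) = 4.7/1.008 = 4.663, n(Br) = 46.6/79.90 = 0.5832, n(Cl) = 20.7/35.45 = 0.5839
Ratios (÷ 0.5832): C 3.997, H 7.995, Br 1.000, Cl 1.001
≈ 4:8:1:1 → C4H8BrCl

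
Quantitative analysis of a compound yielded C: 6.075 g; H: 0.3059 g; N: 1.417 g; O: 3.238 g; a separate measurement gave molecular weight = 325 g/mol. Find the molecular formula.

C15H9N3O6

C: 6.075 g ÷ 12.01 g/mol = 0.5058 mol
H: 0.3059 g ÷ 1.008 g/mol = 0.3035 mol
N: 1.417 g ÷ 14.01 g/mol = 0.1011 mol
O: 3.238 g ÷ 16.00 g/mol = 0.2024 mol
Smallest is N at 0.1011 mol; normalising gives C 5.001, H 3.000, N 1.000, O 2.001
→ C5H3NO2
Empirical-formula mass = 109.08 g/mol
n = 325 / 109.08 = 2.98 ≈ 3
Molecular formula = (C5H3NO2)×3 = C15H9N3O6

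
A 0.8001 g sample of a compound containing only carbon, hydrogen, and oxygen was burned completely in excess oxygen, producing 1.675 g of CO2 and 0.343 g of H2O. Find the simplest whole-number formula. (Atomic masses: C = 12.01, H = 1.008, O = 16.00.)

C2H2O

mol C = 1.675 / 44.01 = 0.03806; mass C = 0.03806 × 12.01 = 0.4571 g
mol H = 2 × (0.343 / 18.02) = 0.03807; mass H = 0.03807 × 1.008 = 0.03837 g
mass O = 0.8001 − (0.4955) = 0.3046 g → mol O = 0.01904
Smallest is O at 0.01904 mol; normalising gives C 1.999, H 1.999, O 1.000
Ratio ≈ 2:2:1, so the empirical formula is C2H2O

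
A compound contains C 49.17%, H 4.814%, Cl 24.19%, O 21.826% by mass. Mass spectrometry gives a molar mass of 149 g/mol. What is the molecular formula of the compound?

Assume 100 g: 49.17 g C, 4.814 g H, 24.19 g Cl, 21.826 g O.
C: 49.17 g ÷ 12.01 g/mol = 4.094 mol
H: 4.814 g ÷ 1.008 g/mol = 4.776 mol
Cl: 24.19 g ÷ 35.45 g/mol = 0.6824 mol
O: 21.826 g ÷ 16.00 g/mol = 1.364 mol
Divide by the smallest (0.6824 mol Cl): C 6.000, H 6.999, Cl 1.000, O 1.999
≈ 6:7:1:2 → C6H7ClO2
Empirical-formula mass = 146.57 g/mol
n = 149 / 146.57 = 1.02 ≈ 1
Molecular formula = empirical formula = C6H7ClO2

C6H7ClO2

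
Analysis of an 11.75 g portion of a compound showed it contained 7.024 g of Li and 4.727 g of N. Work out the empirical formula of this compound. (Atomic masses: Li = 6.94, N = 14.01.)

Li3N

n(Li) = 7.024/6.94 = 1.012, n(N) = 4.727/14.01 = 0.3374
Smallest is N at 0.3374 mol; normalising gives Li 3.000, N 1.000
≈ 3:1 → Li3N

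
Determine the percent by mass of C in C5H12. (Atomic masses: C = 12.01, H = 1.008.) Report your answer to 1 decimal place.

83.2%

Molar mass = 5(12.01) + 12(1.008) = 72.146 g/mol
Mass of C per mole = 5 × 12.01 = 60.050 g
% C = 60.050 / 72.146 × 100 = 83.2%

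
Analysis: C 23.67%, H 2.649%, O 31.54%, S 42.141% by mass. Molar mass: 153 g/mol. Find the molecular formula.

C3H4O3S2

Assume 100 g: 23.67 g C, 2.649 g H, 31.54 g O, 42.141 g S.
C: 23.67 g ÷ 12.01 g/mol = 1.971 mol
H: 2.649 g ÷ 1.008 g/mol = 2.628 mol
O: 31.54 g ÷ 16.00 g/mol = 1.971 mol
S: 42.141 g ÷ 32.07 g/mol = 1.314 mol
Smallest is S at 1.314 mol; normalising gives C 1.500, H 2.000, O 1.500, S 1.000
Scaling by 2: C 3.00, H 4.00, O 3.00, S 2.00 → C3H4O3S2
Empirical-formula mass = 152.20 g/mol
n = 153 / 152.20 = 1.01 ≈ 1
Molecular formula = empirical formula = C3H4O3S2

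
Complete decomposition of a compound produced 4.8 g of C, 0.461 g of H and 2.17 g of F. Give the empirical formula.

C7H8F2

Moles — C: 4.8 / 12.01 = 0.3997 mol; H: 0.461 / 1.008 = 0.4573 mol; F: 2.17 / 19.00 = 0.1142 mol
Ratios (÷ 0.1142): C 3.499, H 4.004, F 1.000
Multiply by 2: C 7.00, H 8.01, F 2.00 → C7H8F2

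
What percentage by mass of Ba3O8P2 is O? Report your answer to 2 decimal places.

21.26%

Molar mass = 3(137.33) + 8(16.00) + 2(30.97) = 601.930 g/mol
Mass of O per mole = 8 × 16.00 = 128.000 g
% O = 128.000 / 601.930 × 100 = 21.26%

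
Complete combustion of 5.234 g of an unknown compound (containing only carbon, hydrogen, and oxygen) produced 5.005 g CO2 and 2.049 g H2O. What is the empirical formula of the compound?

mol C = 5.005 / 44.01 = 0.1137; mass C = 0.1137 × 12.01 = 1.366 g
mol H = 2 × (2.049 / 18.02) = 0.2274; mass H = 0.2274 × 1.008 = 0.2292 g
mass O = 5.234 − (1.595) = 3.639 g → mol O = 0.2274
Divide by the smallest (0.1137 mol C): C 1.000, H 2.000, O 2.000
≈ 1:2:2 → CH2O2

CH2O2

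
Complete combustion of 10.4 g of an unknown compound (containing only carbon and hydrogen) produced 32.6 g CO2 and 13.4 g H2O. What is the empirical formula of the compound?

mol C = 32.6 / 44.01 = 0.7407; mass C = 0.7407 × 12.01 = 8.896 g
mol H = 2 × (13.4 / 18.02) = 1.487; mass H = 1.487 × 1.008 = 1.499 g
Ratios (÷ 0.7407): C 1.000, H 2.008
Ratio ≈ 1:2, so the empirical formula is CH2

CH2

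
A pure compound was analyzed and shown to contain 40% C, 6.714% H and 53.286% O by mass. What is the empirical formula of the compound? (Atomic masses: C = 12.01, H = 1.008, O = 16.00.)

Assume 100 g: 40 g C, 6.714 g H, 53.286 g O.
n(C) = 40/12.01 = 3.331, n(H) = 6.714/1.008 = 6.661, n(O) = 53.286/16.00 = 3.33
Divide by the smallest (3.33 mol O): C 1.000, H 2.000, O 1.000
Ratio ≈ 1:2:1, so the empirical formula is CH2O

CH2O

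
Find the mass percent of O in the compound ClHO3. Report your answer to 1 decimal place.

56.8%

Molar mass = 1(35.45) + 1(1.008) + 3(16.00) = 84.458 g/mol
Mass of O per mole = 3 × 16.00 = 48.000 g
% O = 48.000 / 84.458 × 100 = 56.8%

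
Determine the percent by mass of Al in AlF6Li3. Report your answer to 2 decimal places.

16.67%

Molar mass = 1(26.98) + 6(19.00) + 3(6.94) = 161.800 g/mol
Mass of Al per mole = 1 × 26.98 = 26.980 g
% Al = 26.980 / 161.800 × 100 = 16.67%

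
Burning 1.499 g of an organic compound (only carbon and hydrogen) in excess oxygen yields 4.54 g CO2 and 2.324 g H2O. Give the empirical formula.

mol C = 4.54 / 44.01 = 0.1032; mass C = 0.1032 × 12.01 = 1.239 g
mol H = 2 × (2.324 / 18.02) = 0.2579; mass H = 0.2579 × 1.008 = 0.2600 g
Ratios (÷ 0.1032): C 1.000, H 2.500
Multiply by 2: C 2.00, H 5.00 → C2H5

C2H5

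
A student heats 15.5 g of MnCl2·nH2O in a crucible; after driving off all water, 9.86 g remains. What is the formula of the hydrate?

MnCl2·4H2O

Mass of water lost = 15.5 − 9.86 = 5.64 g → 5.64 / 18.02 = 0.313 mol H2O
Molar mass of MnCl2 = 125.84 g/mol → mol MnCl2 = 9.86 / 125.84 = 0.07835
n = 0.313 / 0.07835 = 3.99 ≈ 4 → MnCl2·4H2O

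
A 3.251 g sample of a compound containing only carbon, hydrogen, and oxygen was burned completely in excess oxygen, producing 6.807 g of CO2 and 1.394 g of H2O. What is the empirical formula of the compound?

C2H2O

mol C = 6.807 / 44.01 = 0.1547; mass C = 0.1547 × 12.01 = 1.858 g
mol H = 2 × (1.394 / 18.02) = 0.1547; mass H = 0.1547 × 1.008 = 0.1560 g
mass O = 3.251 − (2.014) = 1.237 g → mol O = 0.07734
Ratios (÷ 0.07734): C 2.000, H 2.000, O 1.000
Ratio ≈ 2:2:1, so the empirical formula is C2H2O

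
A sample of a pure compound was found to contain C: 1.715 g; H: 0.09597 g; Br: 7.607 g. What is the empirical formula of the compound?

C3H2Br2

Moles — C: 1.715 / 12.01 = 0.1428 mol; H: 0.09597 / 1.008 = 0.09521 mol; Br: 7.607 / 79.90 = 0.09521 mol
Ratios (÷ 0.09521): C 1.500, H 1.000, Br 1.000
Scaling by 2: C 3.00, H 2.00, Br 2.00 → C3H2Br2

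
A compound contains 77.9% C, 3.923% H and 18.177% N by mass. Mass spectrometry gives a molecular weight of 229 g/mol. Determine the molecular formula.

C15H9N3

Assume 100 g: 77.9 g C, 3.923 g H, 18.177 g N.
Moles — C: 77.9 / 12.01 = 6.486 mol; H: 3.923 / 1.008 = 3.892 mol; N: 18.177 / 14.01 = 1.297 mol
Divide by the smallest (1.297 mol N): C 4.999, H 3.000, N 1.000
Ratio ≈ 5:3:1, so the empirical formula is C5H3N
Empirical-formula mass = 77.08 g/mol
n = 229 / 77.08 = 2.97 ≈ 3
Molecular formula = (C5H3N)×3 = C15H9N3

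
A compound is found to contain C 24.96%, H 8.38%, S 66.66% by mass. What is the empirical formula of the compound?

CH4S

Assume 100 g: 24.96 g C, 8.38 g H, 66.66 g S.
n(C) = 24.96/12.01 = 2.078, n(H) = 8.38/1.008 = 8.313, n(S) = 66.66/32.07 = 2.079
Divide by the smallest (2.078 mol C): C 1.000, H 4.000, S 1.000
Ratio ≈ 1:4:1, so the empirical formula is CH4S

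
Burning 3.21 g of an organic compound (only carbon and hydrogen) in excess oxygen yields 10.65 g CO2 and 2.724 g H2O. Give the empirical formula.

mol C = 10.65 / 44.01 = 0.2420; mass C = 0.2420 × 12.01 = 2.906 g
mol H = 2 × (2.724 / 18.02) = 0.3023; mass H = 0.3023 × 1.008 = 0.3047 g
Ratios (÷ 0.242): C 1.000, H 1.249
×4: C 4.00, H 5.00 → C4H5

C4H5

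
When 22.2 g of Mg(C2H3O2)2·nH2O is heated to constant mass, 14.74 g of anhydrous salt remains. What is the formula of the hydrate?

Mass of water lost = 22.2 − 14.74 = 7.46 g → 7.46 / 18.02 = 0.414 mol H2O
Molar mass of Mg(C2H3O2)2 = 142.40 g/mol → mol Mg(C2H3O2)2 = 14.74 / 142.40 = 0.1035
n = 0.414 / 0.1035 = 4.00 ≈ 4 → Mg(C2H3O2)2·4H2O

Mg(C2H3O2)2·4H2O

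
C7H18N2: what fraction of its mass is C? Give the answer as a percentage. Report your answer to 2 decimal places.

64.55%

Molar mass = 7(12.01) + 18(1.008) + 2(14.01) = 130.234 g/mol
Mass of C per mole = 7 × 12.01 = 84.070 g
% C = 84.070 / 130.234 × 100 = 64.55%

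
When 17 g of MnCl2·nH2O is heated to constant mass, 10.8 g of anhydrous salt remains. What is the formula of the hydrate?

MnCl2·4H2O

Mass of water lost = 17 − 10.8 = 6.2 g → 6.2 / 18.02 = 0.3441 mol H2O
Molar mass of MnCl2 = 125.84 g/mol → mol MnCl2 = 10.8 / 125.84 = 0.08582
n = 0.3441 / 0.08582 = 4.01 ≈ 4 → MnCl2·4H2O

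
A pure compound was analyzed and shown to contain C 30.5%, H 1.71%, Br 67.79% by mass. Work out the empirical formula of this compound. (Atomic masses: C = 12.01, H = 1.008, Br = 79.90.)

Assume 100 g: 30.5 g C, 1.71 g H, 67.79 g Br.
C: 30.5 g ÷ 12.01 g/mol = 2.54 mol
H: 1.71 g ÷ 1.008 g/mol = 1.696 mol
Br: 67.79 g ÷ 79.90 g/mol = 0.8484 mol
Smallest is Br at 0.8484 mol; normalising gives C 2.993, H 1.999, Br 1.000
Ratio ≈ 3:2:1, so the empirical formula is C3H2Br

C3H2Br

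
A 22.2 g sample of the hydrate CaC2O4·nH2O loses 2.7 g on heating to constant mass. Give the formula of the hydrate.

Mass of anhydrous CaC2O4 = 22.2 − 2.7 = 19.5 g
mol H2O = 2.7 / 18.02 = 0.1498
Molar mass of CaC2O4 = 128.10 g/mol → mol CaC2O4 = 19.5 / 128.10 = 0.1522
n = 0.1498 / 0.1522 = 0.98 ≈ 1 → CaC2O4·H2O

CaC2O4·H2O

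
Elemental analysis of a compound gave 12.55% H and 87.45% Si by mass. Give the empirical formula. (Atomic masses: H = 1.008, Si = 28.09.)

Assume 100 g: 12.55 g H, 87.45 g Si.
H: 12.55 g ÷ 1.008 g/mol = 12.45 mol
Si: 87.45 g ÷ 28.09 g/mol = 3.113 mol
Divide by the smallest (3.113 mol Si): H 3.999, Si 1.000
Ratio ≈ 4:1, so the empirical formula is H4Si

H4Si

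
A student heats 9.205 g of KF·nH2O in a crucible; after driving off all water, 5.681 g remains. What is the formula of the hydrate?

KF·2H2O

Mass of water lost = 9.205 − 5.681 = 3.524 g → 3.524 / 18.02 = 0.1956 mol H2O
Molar mass of KF = 58.10 g/mol → mol KF = 5.681 / 58.10 = 0.09778
n = 0.1956 / 0.09778 = 2.00 ≈ 2 → KF·2H2O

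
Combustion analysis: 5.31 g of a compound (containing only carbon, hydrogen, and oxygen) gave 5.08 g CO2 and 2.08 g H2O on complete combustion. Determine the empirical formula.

mol C = 5.08 / 44.01 = 0.1154; mass C = 0.1154 × 12.01 = 1.386 g
mol H = 2 × (2.08 / 18.02) = 0.2309; mass H = 0.2309 × 1.008 = 0.2327 g
mass O = 5.31 − (1.619) = 3.691 g → mol O = 0.2307
Smallest is C at 0.1154 mol; normalising gives C 1.000, H 2.000, O 1.999
Ratio ≈ 1:2:2, so the empirical formula is CH2O2

CH2O2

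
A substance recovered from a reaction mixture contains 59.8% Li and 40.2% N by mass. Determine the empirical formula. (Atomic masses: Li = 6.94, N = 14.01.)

Assume 100 g: 59.8 g Li, 40.2 g N.
Li: 59.8 g ÷ 6.94 g/mol = 8.617 mol
N: 40.2 g ÷ 14.01 g/mol = 2.869 mol
Smallest is N at 2.869 mol; normalising gives Li 3.003, N 1.000
Ratio ≈ 3:1, so the empirical formula is Li3N

Li3N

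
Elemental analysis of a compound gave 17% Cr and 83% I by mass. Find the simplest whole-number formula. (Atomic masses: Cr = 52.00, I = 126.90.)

Assume 100 g: 17 g Cr, 83 g I.
Moles — Cr: 17 / 52.00 = 0.3269 mol; I: 83 / 126.90 = 0.6541 mol
Ratios (÷ 0.3269): Cr 1.000, I 2.001
→ CrI2

CrI2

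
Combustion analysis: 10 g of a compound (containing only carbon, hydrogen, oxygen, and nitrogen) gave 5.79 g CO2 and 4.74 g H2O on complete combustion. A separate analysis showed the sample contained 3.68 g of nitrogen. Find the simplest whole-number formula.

CH4N2O2

mol C = 5.79 / 44.01 = 0.1316; mass C = 0.1316 × 12.01 = 1.580 g
mol H = 2 × (4.74 / 18.02) = 0.5261; mass H = 0.5261 × 1.008 = 0.5303 g
mol N = 3.68 / 14.01 = 0.2627
mass O = 10 − (5.790) = 4.210 g → mol O = 0.2631
Ratios (÷ 0.1316): C 1.000, H 3.999, N 1.997, O 2.000
→ CH4N2O2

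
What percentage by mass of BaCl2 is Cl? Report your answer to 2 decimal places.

34.05%

Molar mass = 1(137.33) + 2(35.45) = 208.230 g/mol
Mass of Cl per mole = 2 × 35.45 = 70.900 g
% Cl = 70.900 / 208.230 × 100 = 34.05%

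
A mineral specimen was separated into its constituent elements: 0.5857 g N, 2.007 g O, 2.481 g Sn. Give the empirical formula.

N2O6Sn

n(N) = 0.5857/14.01 = 0.04181, n(O) = 2.007/16.00 = 0.1254, n(Sn) = 2.481/118.71 = 0.0209
Divide by the smallest (0.0209 mol Sn): N 2.000, O 6.002, Sn 1.000
Ratio ≈ 2:6:1, so the empirical formula is N2O6Sn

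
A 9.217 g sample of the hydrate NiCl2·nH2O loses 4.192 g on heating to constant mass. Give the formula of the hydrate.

Mass of anhydrous NiCl2 = 9.217 − 4.192 = 5.025 g
mol H2O = 4.192 / 18.02 = 0.2326
Molar mass of NiCl2 = 129.59 g/mol → mol NiCl2 = 5.025 / 129.59 = 0.03878
n = 0.2326 / 0.03878 = 6.00 ≈ 6 → NiCl2·6H2O

NiCl2·6H2O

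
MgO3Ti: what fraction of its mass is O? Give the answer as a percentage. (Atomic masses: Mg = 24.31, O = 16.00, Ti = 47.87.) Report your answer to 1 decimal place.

Molar mass = 1(24.31) + 3(16.00) + 1(47.87) = 120.180 g/mol
Mass of O per mole = 3 × 16.00 = 48.000 g
% O = 48.000 / 120.180 × 100 = 39.9%

39.9%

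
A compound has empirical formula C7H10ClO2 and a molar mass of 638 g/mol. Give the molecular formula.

Empirical-formula mass = 161.60 g/mol
n = 638 / 161.60 = 3.95 ≈ 4
Molecular formula = (C7H10ClO2)4 = C28H40Cl4O8

C28H40Cl4O8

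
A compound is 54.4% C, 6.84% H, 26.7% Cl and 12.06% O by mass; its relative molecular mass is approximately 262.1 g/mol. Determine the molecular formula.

C12H18Cl2O2

Assume 100 g: 54.4 g C, 6.84 g H, 26.7 g Cl, 12.06 g O.
Moles — C: 54.4 / 12.01 = 4.53 mol; H: 6.84 / 1.008 = 6.786 mol; Cl: 26.7 / 35.45 = 0.7532 mol; O: 12.06 / 16.00 = 0.7538 mol
Divide by the smallest (0.7532 mol Cl): C 6.014, H 9.009, Cl 1.000, O 1.001
≈ 6:9:1:1 → C6H9ClO
Empirical-formula mass = 132.58 g/mol
n = 262.1 / 132.58 = 1.98 ≈ 2
Molecular formula = (C6H9ClO)×2 = C12H18Cl2O2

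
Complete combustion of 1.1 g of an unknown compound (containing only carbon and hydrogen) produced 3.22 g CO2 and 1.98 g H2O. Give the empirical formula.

CH3

mol C = 3.22 / 44.01 = 0.07317; mass C = 0.07317 × 12.01 = 0.8787 g
mol H = 2 × (1.98 / 18.02) = 0.2198; mass H = 0.2198 × 1.008 = 0.2215 g
Divide by the smallest (0.07317 mol C): C 1.000, H 3.004
≈ 1:3 → CH3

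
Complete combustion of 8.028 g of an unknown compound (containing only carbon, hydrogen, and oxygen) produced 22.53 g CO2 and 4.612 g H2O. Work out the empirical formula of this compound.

mol C = 22.53 / 44.01 = 0.5119; mass C = 0.5119 × 12.01 = 6.148 g
mol H = 2 × (4.612 / 18.02) = 0.5119; mass H = 0.5119 × 1.008 = 0.5160 g
mass O = 8.028 − (6.664) = 1.364 g → mol O = 0.08524
Ratios (÷ 0.08524): C 6.006, H 6.005, O 1.000
Ratio ≈ 6:6:1, so the empirical formula is C6H6O

C6H6O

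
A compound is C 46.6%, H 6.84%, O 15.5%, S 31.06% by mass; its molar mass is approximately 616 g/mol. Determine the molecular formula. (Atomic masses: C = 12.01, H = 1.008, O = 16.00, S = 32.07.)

C24H42O6S6

Assume 100 g: 46.6 g C, 6.84 g H, 15.5 g O, 31.06 g S.
n(C) = 46.6/12.01 = 3.88, n(H) = 6.84/1.008 = 6.786, n(O) = 15.5/16.00 = 0.9688, n(S) = 31.06/32.07 = 0.9685
Ratios (÷ 0.9685): C 4.006, H 7.006, O 1.000, S 1.000
Ratio ≈ 4:7:1:1, so the empirical formula is C4H7OS
Empirical-formula mass = 103.17 g/mol
n = 616 / 103.17 = 5.97 ≈ 6
Molecular formula = (C4H7OS)×6 = C24H42O6S6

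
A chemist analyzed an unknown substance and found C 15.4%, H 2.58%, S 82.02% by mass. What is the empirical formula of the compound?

CH2S2

Assume 100 g: 15.4 g C, 2.58 g H, 82.02 g S.
n(C) = 15.4/12.01 = 1.282, n(H) = 2.58/1.008 = 2.56, n(S) = 82.02/32.07 = 2.558
Ratios (÷ 1.282): C 1.000, H 1.996, S 1.995
Ratio ≈ 1:2:2, so the empirical formula is CH2S2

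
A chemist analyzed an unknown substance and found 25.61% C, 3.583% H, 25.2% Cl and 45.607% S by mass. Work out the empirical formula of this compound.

C3H5ClS2

Assume 100 g: 25.61 g C, 3.583 g H, 25.2 g Cl, 45.607 g S.
C: 25.61 g ÷ 12.01 g/mol = 2.132 mol
H: 3.583 g ÷ 1.008 g/mol = 3.555 mol
Cl: 25.2 g ÷ 35.45 g/mol = 0.7109 mol
S: 45.607 g ÷ 32.07 g/mol = 1.422 mol
Ratios (÷ 0.7109): C 3.000, H 5.000, Cl 1.000, S 2.001
≈ 3:5:1:2 → C3H5ClS2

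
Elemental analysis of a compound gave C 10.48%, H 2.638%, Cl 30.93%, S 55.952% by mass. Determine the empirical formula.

CH3ClS2

Assume 100 g: 10.48 g C, 2.638 g H, 30.93 g Cl, 55.952 g S.
Moles — C: 10.48 / 12.01 = 0.8726 mol; H: 2.638 / 1.008 = 2.617 mol; Cl: 30.93 / 35.45 = 0.8725 mol; S: 55.952 / 32.07 = 1.745 mol
Smallest is Cl at 0.8725 mol; normalising gives C 1.000, H 3.000, Cl 1.000, S 2.000
Ratio ≈ 1:3:1:2, so the empirical formula is CH3ClS2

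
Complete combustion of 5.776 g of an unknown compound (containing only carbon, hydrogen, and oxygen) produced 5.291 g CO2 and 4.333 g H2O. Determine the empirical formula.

mol C = 5.291 / 44.01 = 0.1202; mass C = 0.1202 × 12.01 = 1.444 g
mol H = 2 × (4.333 / 18.02) = 0.4809; mass H = 0.4809 × 1.008 = 0.4848 g
mass O = 5.776 − (1.929) = 3.847 g → mol O = 0.2405
Ratios (÷ 0.1202): C 1.000, H 4.000, O 2.000
→ CH4O2

CH4O2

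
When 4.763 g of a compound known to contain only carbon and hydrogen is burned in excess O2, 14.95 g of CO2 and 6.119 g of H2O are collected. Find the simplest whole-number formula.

mol C = 14.95 / 44.01 = 0.3397; mass C = 0.3397 × 12.01 = 4.080 g
mol H = 2 × (6.119 / 18.02) = 0.6791; mass H = 0.6791 × 1.008 = 0.6846 g
Ratios (÷ 0.3397): C 1.000, H 1.999
Ratio ≈ 1:2, so the empirical formula is CH2

CH2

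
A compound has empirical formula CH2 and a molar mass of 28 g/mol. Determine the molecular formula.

C2H4

Empirical-formula mass = 14.03 g/mol
n = 28 / 14.03 = 2.00 ≈ 2
Molecular formula = (CH2)2 = C2H4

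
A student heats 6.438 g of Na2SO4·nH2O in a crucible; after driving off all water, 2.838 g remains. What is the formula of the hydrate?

Na2SO4·10H2O

Mass of water lost = 6.438 − 2.838 = 3.6 g → 3.6 / 18.02 = 0.1998 mol H2O
Molar mass of Na2SO4 = 142.05 g/mol → mol Na2SO4 = 2.838 / 142.05 = 0.01998
n = 0.1998 / 0.01998 = 10.00 ≈ 10 → Na2SO4·10H2O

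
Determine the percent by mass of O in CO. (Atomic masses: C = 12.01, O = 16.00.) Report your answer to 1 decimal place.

57.1%

Molar mass = 1(12.01) + 1(16.00) = 28.010 g/mol
Mass of O per mole = 1 × 16.00 = 16.000 g
% O = 16.000 / 28.010 × 100 = 57.1%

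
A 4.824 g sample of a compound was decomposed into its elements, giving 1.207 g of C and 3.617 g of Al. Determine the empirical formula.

C3Al4

C: 1.207 g ÷ 12.01 g/mol = 0.1005 mol
Al: 3.617 g ÷ 26.98 g/mol = 0.1341 mol
Ratios (÷ 0.1005): C 1.000, Al 1.334
Scaling by 3: C 3.00, Al 4.00 → C3Al4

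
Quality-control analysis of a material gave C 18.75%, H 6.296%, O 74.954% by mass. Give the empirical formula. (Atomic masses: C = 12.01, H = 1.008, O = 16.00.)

CH4O3

Assume 100 g: 18.75 g C, 6.296 g H, 74.954 g O.
C: 18.75 g ÷ 12.01 g/mol = 1.561 mol
H: 6.296 g ÷ 1.008 g/mol = 6.246 mol
O: 74.954 g ÷ 16.00 g/mol = 4.685 mol
Ratios (÷ 1.561): C 1.000, H 4.001, O 3.001
Ratio ≈ 1:4:3, so the empirical formula is CH4O3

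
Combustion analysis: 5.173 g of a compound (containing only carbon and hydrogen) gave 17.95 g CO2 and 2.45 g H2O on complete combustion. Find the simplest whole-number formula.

C3H2

mol C = 17.95 / 44.01 = 0.4079; mass C = 0.4079 × 12.01 = 4.898 g
mol H = 2 × (2.45 / 18.02) = 0.2719; mass H = 0.2719 × 1.008 = 0.2741 g
Ratios (÷ 0.2719): C 1.500, H 1.000
Scaling by 2: C 3.00, H 2.00 → C3H2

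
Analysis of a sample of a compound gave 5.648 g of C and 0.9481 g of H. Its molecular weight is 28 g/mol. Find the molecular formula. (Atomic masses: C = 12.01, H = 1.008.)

n(C) = 5.648/12.01 = 0.4703, n(H) = 0.9481/1.008 = 0.9406
Divide by the smallest (0.4703 mol C): C 1.000, H 2.000
Ratio ≈ 1:2, so the empirical formula is CH2
Empirical-formula mass = 14.03 g/mol
n = 28 / 14.03 = 2.00 ≈ 2
Molecular formula = (CH2)×2 = C2H4

C2H4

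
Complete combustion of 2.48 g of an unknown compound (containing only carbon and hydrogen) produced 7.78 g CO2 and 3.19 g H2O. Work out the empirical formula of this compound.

mol C = 7.78 / 44.01 = 0.1768; mass C = 0.1768 × 12.01 = 2.123 g
mol H = 2 × (3.19 / 18.02) = 0.3541; mass H = 0.3541 × 1.008 = 0.3569 g
Divide by the smallest (0.1768 mol C): C 1.000, H 2.003
Ratio ≈ 1:2, so the empirical formula is CH2

CH2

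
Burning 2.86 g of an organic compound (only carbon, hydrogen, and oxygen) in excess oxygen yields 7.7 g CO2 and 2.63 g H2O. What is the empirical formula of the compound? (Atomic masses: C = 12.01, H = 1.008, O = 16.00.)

C6H10O

mol C = 7.7 / 44.01 = 0.1750; mass C = 0.1750 × 12.01 = 2.101 g
mol H = 2 × (2.63 / 18.02) = 0.2919; mass H = 0.2919 × 1.008 = 0.2942 g
mass O = 2.86 − (2.396) = 0.4645 g → mol O = 0.02903
Divide by the smallest (0.02903 mol O): C 6.027, H 10.055, O 1.000
≈ 6:10:1 → C6H10O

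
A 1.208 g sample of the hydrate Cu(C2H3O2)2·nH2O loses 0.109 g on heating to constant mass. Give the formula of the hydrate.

Mass of anhydrous Cu(C2H3O2)2 = 1.208 − 0.109 = 1.099 g
mol H2O = 0.109 / 18.02 = 0.006049
Molar mass of Cu(C2H3O2)2 = 181.64 g/mol → mol Cu(C2H3O2)2 = 1.099 / 181.64 = 0.00605
n = 0.006049 / 0.00605 = 1.00 ≈ 1 → Cu(C2H3O2)2·H2O

Cu(C2H3O2)2·H2O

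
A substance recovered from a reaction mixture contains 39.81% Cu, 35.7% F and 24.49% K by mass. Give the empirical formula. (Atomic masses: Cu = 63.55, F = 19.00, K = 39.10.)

Assume 100 g: 39.81 g Cu, 35.7 g F, 24.49 g K.
Moles — Cu: 39.81 / 63.55 = 0.6264 mol; F: 35.7 / 19.00 = 1.879 mol; K: 24.49 / 39.10 = 0.6263 mol
Ratios (÷ 0.6263): Cu 1.000, F 3.000, K 1.000
→ CuF3K

CuF3K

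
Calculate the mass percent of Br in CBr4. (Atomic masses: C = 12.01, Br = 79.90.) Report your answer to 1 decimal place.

96.4%

Molar mass = 1(12.01) + 4(79.90) = 331.610 g/mol
Mass of Br per mole = 4 × 79.90 = 319.600 g
% Br = 319.600 / 331.610 × 100 = 96.4%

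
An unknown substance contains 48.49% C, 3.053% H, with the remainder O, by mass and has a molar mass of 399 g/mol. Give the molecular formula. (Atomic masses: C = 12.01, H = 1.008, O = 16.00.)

C16H12O12

Assume 100 g: 48.49 g C, 3.053 g H, 48.457 g O.
C: 48.49 g ÷ 12.01 g/mol = 4.037 mol
H: 3.053 g ÷ 1.008 g/mol = 3.029 mol
O: 48.457 g ÷ 16.00 g/mol = 3.029 mol
Smallest is O at 3.029 mol; normalising gives C 1.333, H 1.000, O 1.000
Scaling by 3: C 4.00, H 3.00, O 3.00 → C4H3O3
Empirical-formula mass = 99.06 g/mol
n = 399 / 99.06 = 4.03 ≈ 4
Molecular formula = (C4H3O3)×4 = C16H12O12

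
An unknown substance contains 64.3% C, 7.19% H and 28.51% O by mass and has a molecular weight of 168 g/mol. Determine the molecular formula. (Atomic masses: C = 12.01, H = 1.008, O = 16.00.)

C9H12O3

Assume 100 g: 64.3 g C, 7.19 g H, 28.51 g O.
C: 64.3 g ÷ 12.01 g/mol = 5.354 mol
H: 7.19 g ÷ 1.008 g/mol = 7.133 mol
O: 28.51 g ÷ 16.00 g/mol = 1.782 mol
Divide by the smallest (1.782 mol O): C 3.005, H 4.003, O 1.000
→ C3H4O
Empirical-formula mass = 56.06 g/mol
n = 168 / 56.06 = 3.00 ≈ 3
Molecular formula = (C3H4O)×3 = C9H12O3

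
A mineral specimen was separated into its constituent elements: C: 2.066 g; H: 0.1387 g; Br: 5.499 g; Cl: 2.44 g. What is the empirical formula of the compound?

C: 2.066 g ÷ 12.01 g/mol = 0.172 mol
H: 0.1387 g ÷ 1.008 g/mol = 0.1376 mol
Br: 5.499 g ÷ 79.90 g/mol = 0.06882 mol
Cl: 2.44 g ÷ 35.45 g/mol = 0.06883 mol
Divide by the smallest (0.06882 mol Br): C 2.499, H 1.999, Br 1.000, Cl 1.000
Multiply by 2: C 5.00, H 4.00, Br 2.00, Cl 2.00 → C5H4Br2Cl2

C5H4Br2Cl2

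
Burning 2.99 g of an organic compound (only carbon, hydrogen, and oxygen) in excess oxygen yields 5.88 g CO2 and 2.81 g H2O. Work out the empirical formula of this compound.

mol C = 5.88 / 44.01 = 0.1336; mass C = 0.1336 × 12.01 = 1.605 g
mol H = 2 × (2.81 / 18.02) = 0.3119; mass H = 0.3119 × 1.008 = 0.3144 g
mass O = 2.99 − (1.919) = 1.071 g → mol O = 0.06694
Smallest is O at 0.06694 mol; normalising gives C 1.996, H 4.659, O 1.000
×3: C 5.99, H 13.98, O 3.00 → C6H14O3

C6H14O3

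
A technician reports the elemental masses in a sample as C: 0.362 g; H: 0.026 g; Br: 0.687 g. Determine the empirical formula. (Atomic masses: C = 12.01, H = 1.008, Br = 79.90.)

Moles — C: 0.362 / 12.01 = 0.03014 mol; H: 0.026 / 1.008 = 0.02579 mol; Br: 0.687 / 79.90 = 0.008598 mol
Smallest is Br at 0.008598 mol; normalising gives C 3.506, H 3.000, Br 1.000
Scaling by 2: C 7.01, H 6.00, Br 2.00 → C7H6Br2

C7H6Br2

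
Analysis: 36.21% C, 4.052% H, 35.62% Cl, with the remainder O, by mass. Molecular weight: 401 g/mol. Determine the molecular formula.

C12H16Cl4O6

Assume 100 g: 36.21 g C, 4.052 g H, 35.62 g Cl, 24.118 g O.
Moles — C: 36.21 / 12.01 = 3.015 mol; H: 4.052 / 1.008 = 4.02 mol; Cl: 35.62 / 35.45 = 1.005 mol; O: 24.118 / 16.00 = 1.507 mol
Smallest is Cl at 1.005 mol; normalising gives C 3.001, H 4.001, Cl 1.000, O 1.500
×2: C 6.00, H 8.00, Cl 2.00, O 3.00 → C6H8Cl2O3
Empirical-formula mass = 199.02 g/mol
n = 401 / 199.02 = 2.01 ≈ 2
Molecular formula = (C6H8Cl2O3)×2 = C12H16Cl4O6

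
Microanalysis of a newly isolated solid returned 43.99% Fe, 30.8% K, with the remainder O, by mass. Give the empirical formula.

FeKO2

Assume 100 g: 43.99 g Fe, 30.8 g K, 25.21 g O.
Moles — Fe: 43.99 / 55.85 = 0.7876 mol; K: 30.8 / 39.10 = 0.7877 mol; O: 25.21 / 16.00 = 1.576 mol
Divide by the smallest (0.7876 mol Fe): Fe 1.000, K 1.000, O 2.000
Ratio ≈ 1:1:2, so the empirical formula is FeKO2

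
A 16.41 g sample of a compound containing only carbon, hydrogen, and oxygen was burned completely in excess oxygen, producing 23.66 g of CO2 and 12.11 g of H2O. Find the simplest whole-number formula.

mol C = 23.66 / 44.01 = 0.5376; mass C = 0.5376 × 12.01 = 6.457 g
mol H = 2 × (12.11 / 18.02) = 1.344; mass H = 1.344 × 1.008 = 1.355 g
mass O = 16.41 − (7.811) = 8.599 g → mol O = 0.5374
Ratios (÷ 0.5374): C 1.000, H 2.501, O 1.000
×2: C 2.00, H 5.00, O 2.00 → C2H5O2

C2H5O2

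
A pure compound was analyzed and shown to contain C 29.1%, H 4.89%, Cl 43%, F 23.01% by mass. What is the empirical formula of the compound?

Assume 100 g: 29.1 g C, 4.89 g H, 43 g Cl, 23.01 g F.
C: 29.1 g ÷ 12.01 g/mol = 2.423 mol
H: 4.89 g ÷ 1.008 g/mol = 4.851 mol
Cl: 43 g ÷ 35.45 g/mol = 1.213 mol
F: 23.01 g ÷ 19.00 g/mol = 1.211 mol
Divide by the smallest (1.211 mol F): C 2.001, H 4.006, Cl 1.002, F 1.000
→ C2H4ClF

C2H4ClF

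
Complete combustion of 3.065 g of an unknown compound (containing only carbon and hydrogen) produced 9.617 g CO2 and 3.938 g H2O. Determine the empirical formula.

mol C = 9.617 / 44.01 = 0.2185; mass C = 0.2185 × 12.01 = 2.624 g
mol H = 2 × (3.938 / 18.02) = 0.4371; mass H = 0.4371 × 1.008 = 0.4406 g
Ratios (÷ 0.2185): C 1.000, H 2.000
≈ 1:2 → CH2

CH2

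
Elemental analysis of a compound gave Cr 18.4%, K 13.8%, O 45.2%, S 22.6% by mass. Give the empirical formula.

Assume 100 g: 18.4 g Cr, 13.8 g K, 45.2 g O, 22.6 g S.
Cr: 18.4 g ÷ 52.00 g/mol = 0.3538 mol
K: 13.8 g ÷ 39.10 g/mol = 0.3529 mol
O: 45.2 g ÷ 16.00 g/mol = 2.825 mol
S: 22.6 g ÷ 32.07 g/mol = 0.7047 mol
Smallest is K at 0.3529 mol; normalising gives Cr 1.003, K 1.000, O 8.004, S 1.997
Ratio ≈ 1:1:8:2, so the empirical formula is CrKO8S2

CrKO8S2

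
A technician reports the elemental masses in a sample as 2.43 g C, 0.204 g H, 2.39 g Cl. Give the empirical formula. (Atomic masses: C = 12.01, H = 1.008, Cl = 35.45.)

n(C) = 2.43/12.01 = 0.2023, n(H) = 0.204/1.008 = 0.2024, n(Cl) = 2.39/35.45 = 0.06742
Ratios (÷ 0.06742): C 3.001, H 3.002, Cl 1.000
≈ 3:3:1 → C3H3Cl

C3H3Cl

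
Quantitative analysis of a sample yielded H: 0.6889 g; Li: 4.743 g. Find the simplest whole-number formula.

HLi

Moles — H: 0.6889 / 1.008 = 0.6834 mol; Li: 4.743 / 6.94 = 0.6834 mol
Smallest is Li at 0.6834 mol; normalising gives H 1.000, Li 1.000
→ HLi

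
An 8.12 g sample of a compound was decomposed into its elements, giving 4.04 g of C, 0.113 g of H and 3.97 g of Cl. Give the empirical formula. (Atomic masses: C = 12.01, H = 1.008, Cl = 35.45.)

C3HCl

Moles — C: 4.04 / 12.01 = 0.3364 mol; H: 0.113 / 1.008 = 0.1121 mol; Cl: 3.97 / 35.45 = 0.112 mol
Smallest is Cl at 0.112 mol; normalising gives C 3.004, H 1.001, Cl 1.000
→ C3HCl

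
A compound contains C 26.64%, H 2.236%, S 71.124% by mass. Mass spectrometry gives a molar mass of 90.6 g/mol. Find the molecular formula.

Assume 100 g: 26.64 g C, 2.236 g H, 71.124 g S.
C: 26.64 g ÷ 12.01 g/mol = 2.218 mol
H: 2.236 g ÷ 1.008 g/mol = 2.218 mol
S: 71.124 g ÷ 32.07 g/mol = 2.218 mol
Divide by the smallest (2.218 mol S): C 1.000, H 1.000, S 1.000
→ CHS
Empirical-formula mass = 45.09 g/mol
n = 90.6 / 45.09 = 2.01 ≈ 2
Molecular formula = (CHS)×2 = C2H2S2

C2H2S2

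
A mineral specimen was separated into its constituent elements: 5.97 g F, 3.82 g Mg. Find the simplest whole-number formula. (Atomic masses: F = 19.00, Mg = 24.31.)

F2Mg

Moles — F: 5.97 / 19.00 = 0.3142 mol; Mg: 3.82 / 24.31 = 0.1571 mol
Ratios (÷ 0.1571): F 2.000, Mg 1.000
→ F2Mg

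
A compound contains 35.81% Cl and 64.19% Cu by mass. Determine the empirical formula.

ClCu

Assume 100 g: 35.81 g Cl, 64.19 g Cu.
n(Cl) = 35.81/35.45 = 1.01, n(Cu) = 64.19/63.55 = 1.01
Smallest is Cu at 1.01 mol; normalising gives Cl 1.000, Cu 1.000
Ratio ≈ 1:1, so the empirical formula is ClCu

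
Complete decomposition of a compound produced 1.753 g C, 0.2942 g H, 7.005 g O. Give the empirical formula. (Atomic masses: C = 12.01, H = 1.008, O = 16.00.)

CH2O3

Moles — C: 1.753 / 12.01 = 0.146 mol; H: 0.2942 / 1.008 = 0.2919 mol; O: 7.005 / 16.00 = 0.4378 mol
Divide by the smallest (0.146 mol C): C 1.000, H 2.000, O 3.000
→ CH2O3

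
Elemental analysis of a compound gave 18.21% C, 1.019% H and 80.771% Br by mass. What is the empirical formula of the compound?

Assume 100 g: 18.21 g C, 1.019 g H, 80.771 g Br.
n(C) = 18.21/12.01 = 1.516, n(H) = 1.019/1.008 = 1.011, n(Br) = 80.771/79.90 = 1.011
Divide by the smallest (1.011 mol Br): C 1.500, H 1.000, Br 1.000
Scaling by 2: C 3.00, H 2.00, Br 2.00 → C3H2Br2

C3H2Br2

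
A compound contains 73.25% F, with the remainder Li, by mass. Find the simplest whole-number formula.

FLi

Assume 100 g: 73.25 g F, 26.75 g Li.
F: 73.25 g ÷ 19.00 g/mol = 3.855 mol
Li: 26.75 g ÷ 6.94 g/mol = 3.854 mol
Ratios (÷ 3.854): F 1.000, Li 1.000
Ratio ≈ 1:1, so the empirical formula is FLi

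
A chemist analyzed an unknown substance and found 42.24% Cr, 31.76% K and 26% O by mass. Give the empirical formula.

Assume 100 g: 42.24 g Cr, 31.76 g K, 26 g O.
n(Cr) = 42.24/52.00 = 0.8123, n(K) = 31.76/39.10 = 0.8123, n(O) = 26/16.00 = 1.625
Ratios (÷ 0.8123): Cr 1.000, K 1.000, O 2.001
→ CrKO2

CrKO2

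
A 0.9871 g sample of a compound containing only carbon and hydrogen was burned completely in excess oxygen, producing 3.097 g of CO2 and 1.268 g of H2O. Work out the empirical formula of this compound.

CH2

mol C = 3.097 / 44.01 = 0.07037; mass C = 0.07037 × 12.01 = 0.8451 g
mol H = 2 × (1.268 / 18.02) = 0.1407; mass H = 0.1407 × 1.008 = 0.1419 g
Smallest is C at 0.07037 mol; normalising gives C 1.000, H 2.000
Ratio ≈ 1:2, so the empirical formula is CH2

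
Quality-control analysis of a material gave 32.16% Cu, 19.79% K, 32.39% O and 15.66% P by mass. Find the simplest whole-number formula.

CuKO4P

Assume 100 g: 32.16 g Cu, 19.79 g K, 32.39 g O, 15.66 g P.
n(Cu) = 32.16/63.55 = 0.5061, n(K) = 19.79/39.10 = 0.5061, n(O) = 32.39/16.00 = 2.024, n(P) = 15.66/30.97 = 0.5057
Smallest is P at 0.5057 mol; normalising gives Cu 1.001, K 1.001, O 4.004, P 1.000
≈ 1:1:4:1 → CuKO4P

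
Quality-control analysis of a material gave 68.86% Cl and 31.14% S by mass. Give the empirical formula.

Assume 100 g: 68.86 g Cl, 31.14 g S.
Cl: 68.86 g ÷ 35.45 g/mol = 1.942 mol
S: 31.14 g ÷ 32.07 g/mol = 0.971 mol
Smallest is S at 0.971 mol; normalising gives Cl 2.000, S 1.000
→ Cl2S

Cl2S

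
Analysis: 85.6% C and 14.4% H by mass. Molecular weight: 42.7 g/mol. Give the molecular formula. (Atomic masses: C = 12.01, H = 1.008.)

C3H6

Assume 100 g: 85.6 g C, 14.4 g H.
n(C) = 85.6/12.01 = 7.127, n(H) = 14.4/1.008 = 14.29
Divide by the smallest (7.127 mol C): C 1.000, H 2.004
→ CH2
Empirical-formula mass = 14.03 g/mol
n = 42.7 / 14.03 = 3.04 ≈ 3
Molecular formula = (CH2)×3 = C3H6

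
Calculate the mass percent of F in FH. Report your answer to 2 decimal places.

Molar mass = 1(19.00) + 1(1.008) = 20.008 g/mol
Mass of F per mole = 1 × 19.00 = 19.000 g
% F = 19.000 / 20.008 × 100 = 94.96%

94.96%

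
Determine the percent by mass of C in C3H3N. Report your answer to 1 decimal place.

Molar mass = 3(12.01) + 3(1.008) + 1(14.01) = 53.064 g/mol
Mass of C per mole = 3 × 12.01 = 36.030 g
% C = 36.030 / 53.064 × 100 = 67.9%

67.9%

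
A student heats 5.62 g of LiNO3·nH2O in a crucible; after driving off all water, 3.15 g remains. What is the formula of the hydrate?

LiNO3·3H2O

Mass of water lost = 5.62 − 3.15 = 2.47 g → 2.47 / 18.02 = 0.1371 mol H2O
Molar mass of LiNO3 = 68.95 g/mol → mol LiNO3 = 3.15 / 68.95 = 0.04569
n = 0.1371 / 0.04569 = 3.00 ≈ 3 → LiNO3·3H2O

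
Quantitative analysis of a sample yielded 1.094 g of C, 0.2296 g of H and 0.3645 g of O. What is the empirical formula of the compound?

C4H10O

C: 1.094 g ÷ 12.01 g/mol = 0.09109 mol
H: 0.2296 g ÷ 1.008 g/mol = 0.2278 mol
O: 0.3645 g ÷ 16.00 g/mol = 0.02278 mol
Ratios (÷ 0.02278): C 3.998, H 9.998, O 1.000
Ratio ≈ 4:10:1, so the empirical formula is C4H10O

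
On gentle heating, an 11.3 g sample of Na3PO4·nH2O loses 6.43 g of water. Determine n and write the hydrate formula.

Na3PO4·12H2O

Mass of anhydrous Na3PO4 = 11.3 − 6.43 = 4.87 g
mol H2O = 6.43 / 18.02 = 0.3568
Molar mass of Na3PO4 = 163.94 g/mol → mol Na3PO4 = 4.87 / 163.94 = 0.02971
n = 0.3568 / 0.02971 = 12.01 ≈ 12 → Na3PO4·12H2O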